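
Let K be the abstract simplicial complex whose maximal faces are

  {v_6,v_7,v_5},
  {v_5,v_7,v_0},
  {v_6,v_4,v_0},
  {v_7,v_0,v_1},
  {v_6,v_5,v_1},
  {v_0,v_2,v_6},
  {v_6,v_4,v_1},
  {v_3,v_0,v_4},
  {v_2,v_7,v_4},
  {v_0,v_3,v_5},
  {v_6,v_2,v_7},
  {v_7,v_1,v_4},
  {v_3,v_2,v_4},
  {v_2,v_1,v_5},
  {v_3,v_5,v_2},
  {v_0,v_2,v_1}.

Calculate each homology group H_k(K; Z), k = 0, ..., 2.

H_0 ≅ Z,  H_1 ≅ Z^2,  H_2 ≅ Z.

Fix the vertex order v_0 < v_1 < v_2 < v_3 < v_4 < v_5 < v_6 < v_7 and write every simplex with vertices in increasing order. Then dim K = 2 and the simplices of K are:

  0-simplices (8): [v_0], [v_1], [v_2], [v_3], [v_4], [v_5], [v_6], [v_7]
  1-simplices (24): (24 of them)
  2-simplices (16): (16 of them)

Hence C_0 ≅ Z^8, C_1 ≅ Z^24, C_2 ≅ Z^16.

∂_1: C_1 → C_0 sends each edge [p,q] (with p < q) to q − p. For instance
  ∂[v_1,v_6] = [v_6] − [v_1].
As a 8×24 matrix over Z this has rank 7, with invariant factors (1,1,1,1,1,1,1).

∂_2: C_2 → C_1 maps a triangle to the signed sum of its edges. For instance
  ∂[v_1,v_2,v_5] = [v_2,v_5] − [v_1,v_5] + [v_1,v_2],
  ∂[v_1,v_5,v_6] = [v_5,v_6] − [v_1,v_6] + [v_1,v_5].
This gives a 24×16 integer matrix of rank 15; reducing to Smith normal form yields diagonal entries (1,1,1,1,1,1,1,1,1,1,1,1,1,1,1).

Computing H_k = (kernel of ∂_k) / (image of ∂_{k+1}):

  H_0: rank C_0 − rank ∂_1 = 8 − 7 = 1, and the invariant factors of ∂_1 are all 1, so H_0 ≅ Z.
  H_1: rank ker ∂_1 − rank ∂_2 = (24 − 7) − 15 = 2, and the invariant factors of ∂_2 are all 1, so H_1 ≅ Z^2.
  H_2: rank ker ∂_2 − rank ∂_3 = (16 − 15) − 0 = 1, and there is no ∂_3, so H_2 ≅ Z.

(K is a triangulation of the torus T^2.)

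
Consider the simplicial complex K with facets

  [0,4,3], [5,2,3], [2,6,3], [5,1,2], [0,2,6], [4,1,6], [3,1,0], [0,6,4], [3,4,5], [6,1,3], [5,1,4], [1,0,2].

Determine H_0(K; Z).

H_0 = Z.

K has 7 vertices, 18 edges, 12 triangles.
rank ∂_0 = 0, rank ∂_1 = 6 ⇒ b_0 = 7 − 0 − 6 = 1; all invariant factors of ∂_1 are 1 so no torsion. So H_0 = Z.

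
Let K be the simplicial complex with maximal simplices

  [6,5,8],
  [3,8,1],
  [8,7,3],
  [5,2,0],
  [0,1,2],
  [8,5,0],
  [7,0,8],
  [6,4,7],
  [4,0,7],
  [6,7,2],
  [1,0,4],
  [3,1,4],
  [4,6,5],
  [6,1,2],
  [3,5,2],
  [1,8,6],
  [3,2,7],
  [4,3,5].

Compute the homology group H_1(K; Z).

H_1 ≅ Z^2.

Take the total order 0 < 1 < 2 < 3 < 4 < 5 < 6 < 7 < 8 on the vertex set. Then K (dimension 2) consists of the simplices:

  0-simplices (9): [0], [1], [2], [3], [4], [5], [6], [7], [8]
  1-simplices (27): (27 of them)
  2-simplices (18): [0,1,2], [0,1,4], [0,2,5], [0,4,7], [0,5,8], [0,7,8], [1,2,6], [1,3,4], [1,3,8], [1,6,8], [2,3,5], [2,3,7], [2,6,7], [3,4,5], [3,7,8], [4,5,6], [4,6,7], [5,6,8]

Hence C_0 ≅ Z^9, C_1 ≅ Z^27, C_2 ≅ Z^18.

∂_1: C_1 → C_0 sends each edge [p,q] (with p < q) to q − p.
The 9×27 boundary matrix has rank 8 and Smith normal form diag(1,1,1,1,1,1,1,1).

∂_2: C_2 → C_1 acts by ∂[p,q,r] = [q,r] − [p,r] + [p,q]. For instance
  ∂[4,5,6] = [5,6] − [4,6] + [4,5],
  ∂[3,7,8] = [7,8] − [3,8] + [3,7].
The 27×18 boundary matrix has rank 17 and Smith normal form diag(1,1,1,1,1,1,1,1,1,1,1,1,1,1,1,1,1).

From H_k ≅ ker(∂_k) / im(∂_{k+1}) we obtain:

  H_1: rank ker ∂_1 − rank ∂_2 = (27 − 8) − 17 = 2, and the invariant factors of ∂_2 are all 1, so H_1 ≅ Z^2.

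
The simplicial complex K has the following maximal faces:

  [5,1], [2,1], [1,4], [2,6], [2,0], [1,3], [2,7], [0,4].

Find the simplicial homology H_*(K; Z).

H_0 = Z,  H_1 = Z.

We work with the vertex ordering 0 < 1 < 2 < 3 < 4 < 5 < 6 < 7. The simplices of K, each written with vertices in increasing order, are:

  0-simplices (8): [0], [1], [2], [3], [4], [5], [6], [7]
  1-simplices (8): [0,2], [0,4], [1,2], [1,3], [1,4], [1,5], [2,6], [2,7]

so the chain groups are C_0 ≅ Z^8, C_1 ≅ Z^8.

Boundary ∂_1: C_1 → C_0 maps an edge to its endpoints' difference, ∂[p,q] = q − p.
The resulting 8×8 matrix has rank 7, and its Smith normal form has invariant factors (1,1,1,1,1,1,1).

Reading off H_k = ker ∂_k / im ∂_{k+1}:

  H_0: rank C_0 − rank ∂_1 = 8 − 7 = 1, and the invariant factors of ∂_1 are all 1, so H_0 = Z.
  H_1: rank ker ∂_1 − rank ∂_2 = (8 − 7) − 0 = 1, and there is no ∂_2, so H_1 = Z.

As a check, the Euler characteristic is 8 − 8 = 0, which agrees with 1 − 1 = 0.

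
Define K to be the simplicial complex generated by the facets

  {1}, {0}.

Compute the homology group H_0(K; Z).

Order the vertices as 0 < 1. Listing each simplex with vertices in this order, K has dimension 0 with simplices:

  0-simplices (2): [0], [1]

Hence C_0 ≅ Z^2.

Now H_k = ker ∂_k / im ∂_{k+1}, so:

  H_0: rank C_0 − rank ∂_1 = 2 − 0 = 2, and there is no ∂_1, so H_0 ≅ Z^2.

H_0 = Z^2.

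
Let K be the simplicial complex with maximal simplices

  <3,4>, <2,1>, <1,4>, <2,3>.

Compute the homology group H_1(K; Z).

H_1 ≅ Z.

We work with the vertex ordering 1 < 2 < 3 < 4. The simplices of K, each written with vertices in increasing order, are:

  0-simplices (4): [1], [2], [3], [4]
  1-simplices (4): [1,2], [1,4], [2,3], [3,4]

giving chain groups C_0 ≅ Z^4, C_1 ≅ Z^4.

∂_1: C_1 → C_0 is given by ∂[p,q] = [q] − [p].
As a 4×4 matrix over Z this has rank 3, with invariant factors (1,1,1).

Now H_k = ker ∂_k / im ∂_{k+1}, so:

  H_1: rank ker ∂_1 − rank ∂_2 = (4 − 3) − 0 = 1, and there is no ∂_2, so H_1 ≅ Z.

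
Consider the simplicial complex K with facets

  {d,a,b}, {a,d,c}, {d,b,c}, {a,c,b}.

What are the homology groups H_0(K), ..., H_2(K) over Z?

H_0 = Z,  H_1 = 0,  H_2 = Z.

K has 4 vertices, 6 edges, 4 triangles.
rank ∂_0 = 0, rank ∂_1 = 3 ⇒ b_0 = 4 − 0 − 3 = 1; all invariant factors of ∂_1 are 1 so no torsion. So H_0 ≅ Z.
rank ∂_1 = 3, rank ∂_2 = 3 ⇒ b_1 = 6 − 3 − 3 = 0; all invariant factors of ∂_2 are 1 so no torsion. So H_1 ≅ 0.
rank ∂_2 = 3, rank ∂_3 = 0 ⇒ b_2 = 4 − 3 − 0 = 1. So H_2 ≅ Z.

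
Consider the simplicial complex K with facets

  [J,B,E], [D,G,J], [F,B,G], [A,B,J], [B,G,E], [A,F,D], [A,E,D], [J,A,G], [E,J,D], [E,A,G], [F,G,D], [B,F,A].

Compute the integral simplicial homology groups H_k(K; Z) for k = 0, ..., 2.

H_0 ≅ Z,  H_1 ≅ Z/2Z,  H_2 = 0.

Take the total order A < B < D < E < F < G < J on the vertex set. Then K (dimension 2) consists of the simplices:

  0-simplices (7): A, B, D, E, F, G, J
  1-simplices (18): AB, AD, AE, AF, AG, AJ, BE, BF, BG, BJ, DE, DF, DG, DJ, EG, EJ, FG, GJ
  2-simplices (12): ABF, ABJ, ADE, ADF, AEG, AGJ, BEG, BEJ, BFG, DEJ, DFG, DGJ

giving chain groups C_0 ≅ Z^7, C_1 ≅ Z^18, C_2 ≅ Z^12.

Boundary ∂_1: C_1 → C_0 is given by ∂[p,q] = [q] − [p].
The resulting 7×18 matrix has rank 6, and its Smith normal form has invariant factors (1,1,1,1,1,1).

The boundary map ∂_2: C_2 → C_1 acts by ∂[p,q,r] = [q,r] − [p,r] + [p,q]. For instance
  ∂AEG = EG − AG + AE,
  ∂ADF = DF − AF + AD.
As a 18×12 matrix over Z this has rank 12, with invariant factors (1,1,1,1,1,1,1,1,1,1,1,2).

Reading off H_k = ker ∂_k / im ∂_{k+1}:

  H_0: rank C_0 − rank ∂_1 = 7 − 6 = 1, and the invariant factors of ∂_1 are all 1, so H_0 = Z.
  H_1: rank ker ∂_1 − rank ∂_2 = (18 − 6) − 12 = 0, and ∂_2 has invariant factor 2 > 1, so H_1 = Z/2Z.
  H_2: rank ker ∂_2 − rank ∂_3 = (12 − 12) − 0 = 0, and there is no ∂_3, so H_2 = 0.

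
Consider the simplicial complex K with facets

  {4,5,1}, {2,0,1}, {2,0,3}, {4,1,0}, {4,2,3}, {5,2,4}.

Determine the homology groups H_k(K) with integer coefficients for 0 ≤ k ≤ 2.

Fix the vertex order 0 < 1 < 2 < 3 < 4 < 5 and write every simplex with vertices in increasing order. Then dim K = 2 and the simplices of K are:

  0-simplices (6): [0], [1], [2], [3], [4], [5]
  1-simplices (12): [0,1], [0,2], [0,3], [0,4], [1,2], [1,4], [1,5], [2,3], [2,4], [2,5], [3,4], [4,5]
  2-simplices (6): [0,1,2], [0,1,4], [0,2,3], [1,4,5], [2,3,4], [2,4,5]

giving chain groups C_0 ≅ Z^6, C_1 ≅ Z^12, C_2 ≅ Z^6.

The boundary map ∂_1: C_1 → C_0 maps an edge to its endpoints' difference, ∂[p,q] = q − p. For instance
  ∂[0,1] = [1] − [0].
This gives a 6×12 integer matrix of rank 5; reducing to Smith normal form yields diagonal entries (1,1,1,1,1).

The boundary map ∂_2: C_2 → C_1 sends each 2-simplex [p,q,r] to [q,r] − [p,r] + [p,q]. For instance
  ∂[0,1,4] = [1,4] − [0,4] + [0,1],
  ∂[2,4,5] = [4,5] − [2,5] + [2,4].
The 12×6 boundary matrix has rank 6 and Smith normal form diag(1,1,1,1,1,1).

Computing H_k = (kernel of ∂_k) / (image of ∂_{k+1}):

  H_0: rank C_0 − rank ∂_1 = 6 − 5 = 1, and the invariant factors of ∂_1 are all 1, so H_0 = Z.
  H_1: rank ker ∂_1 − rank ∂_2 = (12 − 5) − 6 = 1, and the invariant factors of ∂_2 are all 1, so H_1 = Z.
  H_2: rank ker ∂_2 − rank ∂_3 = (6 − 6) − 0 = 0, and there is no ∂_3, so H_2 = 0.

(K is a triangulation of the cylinder S^1 x I.)

H_0 ≅ Z,  H_1 ≅ Z,  H_2 = 0.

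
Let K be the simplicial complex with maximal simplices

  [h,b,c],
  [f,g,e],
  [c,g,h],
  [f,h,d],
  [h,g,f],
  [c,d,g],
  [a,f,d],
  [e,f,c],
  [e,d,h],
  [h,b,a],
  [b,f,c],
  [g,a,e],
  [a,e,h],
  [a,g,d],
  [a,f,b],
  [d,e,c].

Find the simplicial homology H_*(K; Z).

H_0 = Z,  H_1 = Z^2,  H_2 = Z.

K has 8 vertices, 24 edges, 16 triangles.
rank ∂_0 = 0, rank ∂_1 = 7 ⇒ b_0 = 8 − 0 − 7 = 1; all invariant factors of ∂_1 are 1 so no torsion. So H_0 ≅ Z.
rank ∂_1 = 7, rank ∂_2 = 15 ⇒ b_1 = 24 − 7 − 15 = 2; all invariant factors of ∂_2 are 1 so no torsion. So H_1 ≅ Z^2.
rank ∂_2 = 15, rank ∂_3 = 0 ⇒ b_2 = 16 − 15 − 0 = 1. So H_2 ≅ Z.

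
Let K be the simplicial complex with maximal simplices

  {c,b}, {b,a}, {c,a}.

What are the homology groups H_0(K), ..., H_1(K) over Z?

Order the vertices as a < b < c. Listing each simplex with vertices in this order, K has dimension 1 with simplices:

  0-simplices (3): a, b, c
  1-simplices (3): ab, ac, bc

so the chain groups are C_0 ≅ Z^3, C_1 ≅ Z^3.

∂_1: C_1 → C_0 sends each edge [p,q] (with p < q) to q − p. For instance
  ∂bc = c − b.
As a 3×3 matrix over Z this has rank 2, with invariant factors (1,1).

From H_k ≅ ker(∂_k) / im(∂_{k+1}) we obtain:

  H_0: rank C_0 − rank ∂_1 = 3 − 2 = 1, and the invariant factors of ∂_1 are all 1, so H_0 ≅ Z.
  H_1: rank ker ∂_1 − rank ∂_2 = (3 − 2) − 0 = 1, and there is no ∂_2, so H_1 ≅ Z.

As a check, the Euler characteristic is 3 − 3 = 0, which agrees with 1 − 1 = 0.

H_0 ≅ Z,  H_1 ≅ Z.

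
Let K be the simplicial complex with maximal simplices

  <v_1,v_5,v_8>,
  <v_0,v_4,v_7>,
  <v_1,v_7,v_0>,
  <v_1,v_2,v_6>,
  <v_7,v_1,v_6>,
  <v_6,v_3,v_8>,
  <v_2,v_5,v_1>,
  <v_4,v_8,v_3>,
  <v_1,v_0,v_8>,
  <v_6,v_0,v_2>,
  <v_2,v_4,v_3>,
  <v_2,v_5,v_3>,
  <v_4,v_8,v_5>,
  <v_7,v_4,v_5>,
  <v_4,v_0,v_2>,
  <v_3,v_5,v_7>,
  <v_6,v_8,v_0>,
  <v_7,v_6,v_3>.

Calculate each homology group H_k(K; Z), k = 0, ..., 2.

We work with the vertex ordering v_0 < v_1 < v_2 < v_3 < v_4 < v_5 < v_6 < v_7 < v_8. The simplices of K, each written with vertices in increasing order, are:

  0-simplices (9): [v_0], [v_1], [v_2], [v_3], [v_4], [v_5], [v_6], [v_7], [v_8]
  1-simplices (27): (27 of them)
  2-simplices (18): (18 of them)

so the chain groups are C_0 ≅ Z^9, C_1 ≅ Z^27, C_2 ≅ Z^18.

The boundary map ∂_1: C_1 → C_0 is given by ∂[p,q] = [q] − [p]. For instance
  ∂[v_0,v_1] = [v_1] − [v_0].
The resulting 9×27 matrix has rank 8, and its Smith normal form has invariant factors (1,1,1,1,1,1,1,1).

Boundary ∂_2: C_2 → C_1 acts by ∂[p,q,r] = [q,r] − [p,r] + [p,q]. For instance
  ∂[v_0,v_6,v_8] = [v_6,v_8] − [v_0,v_8] + [v_0,v_6],
  ∂[v_4,v_5,v_7] = [v_5,v_7] − [v_4,v_7] + [v_4,v_5].
The 27×18 boundary matrix has rank 18 and Smith normal form diag(1,1,1,1,1,1,1,1,1,1,1,1,1,1,1,1,1,2).

Reading off H_k = ker ∂_k / im ∂_{k+1}:

  H_0: rank C_0 − rank ∂_1 = 9 − 8 = 1, and the invariant factors of ∂_1 are all 1, so H_0 = Z.
  H_1: rank ker ∂_1 − rank ∂_2 = (27 − 8) − 18 = 1, and ∂_2 has invariant factor 2 > 1, so H_1 = Z ⊕ Z/2Z.
  H_2: rank ker ∂_2 − rank ∂_3 = (18 − 18) − 0 = 0, and there is no ∂_3, so H_2 = 0.

H_0 ≅ Z,  H_1 ≅ Z ⊕ Z/2Z,  H_2 = 0.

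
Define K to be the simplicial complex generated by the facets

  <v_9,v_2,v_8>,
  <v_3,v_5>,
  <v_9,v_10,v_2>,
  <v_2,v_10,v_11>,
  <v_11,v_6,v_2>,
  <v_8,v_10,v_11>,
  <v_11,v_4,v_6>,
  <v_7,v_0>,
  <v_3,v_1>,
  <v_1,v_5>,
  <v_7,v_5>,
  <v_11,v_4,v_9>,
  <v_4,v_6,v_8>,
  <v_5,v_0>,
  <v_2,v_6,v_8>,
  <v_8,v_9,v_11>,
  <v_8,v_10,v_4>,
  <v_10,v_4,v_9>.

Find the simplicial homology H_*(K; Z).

We work with the vertex ordering v_0 < v_1 < v_2 < v_3 < v_4 < v_5 < v_6 < v_7 < v_8 < v_9 < v_10 < v_11. The simplices of K, each written with vertices in increasing order, are:

  0-simplices (12): [v_0], [v_1], [v_2], [v_3], [v_4], [v_5], [v_6], [v_7], [v_8], [v_9], [v_10], [v_11]
  1-simplices (24): (24 of them)
  2-simplices (12): (12 of them)

so the chain groups are C_0 ≅ Z^12, C_1 ≅ Z^24, C_2 ≅ Z^12.

Boundary ∂_1: C_1 → C_0 sends each edge [p,q] (with p < q) to q − p.
This gives a 12×24 integer matrix of rank 10; reducing to Smith normal form yields diagonal entries (1,1,1,1,1,1,1,1,1,1).

Boundary ∂_2: C_2 → C_1 sends each 2-simplex [p,q,r] to [q,r] − [p,r] + [p,q]. For instance
  ∂[v_2,v_6,v_8] = [v_6,v_8] − [v_2,v_8] + [v_2,v_6],
  ∂[v_4,v_9,v_11] = [v_9,v_11] − [v_4,v_11] + [v_4,v_9].
The 24×12 boundary matrix has rank 12 and Smith normal form diag(1,1,1,1,1,1,1,1,1,1,1,2).

Now H_k = ker ∂_k / im ∂_{k+1}, so:

  H_0: rank C_0 − rank ∂_1 = 12 − 10 = 2, and the invariant factors of ∂_1 are all 1, so H_0 = Z^2.
  H_1: rank ker ∂_1 − rank ∂_2 = (24 − 10) − 12 = 2, and ∂_2 has invariant factor 2 > 1, so H_1 = Z^2 ⊕ Z/2.
  H_2: rank ker ∂_2 − rank ∂_3 = (12 − 12) − 0 = 0, and there is no ∂_3, so H_2 = 0.

(K is a triangulation of the disjoint union of the real projective plane RP^2 and a wedge of 2 circles.)

H_0 ≅ Z^2,  H_1 ≅ Z^2 ⊕ Z/2,  H_2 = 0.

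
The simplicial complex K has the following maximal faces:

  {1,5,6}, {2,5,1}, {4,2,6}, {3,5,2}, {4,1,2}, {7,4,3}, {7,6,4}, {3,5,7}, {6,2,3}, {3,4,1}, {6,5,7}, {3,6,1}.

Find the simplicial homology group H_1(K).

H_1 ≅ Z/2Z.

Fix the vertex order 1 < 2 < 3 < 4 < 5 < 6 < 7 and write every simplex with vertices in increasing order. Then dim K = 2 and the simplices of K are:

  0-simplices (7): [1], [2], [3], [4], [5], [6], [7]
  1-simplices (18): [1,2], [1,3], [1,4], [1,5], [1,6], [2,3], [2,4], [2,5], [2,6], [3,4], [3,5], [3,6], [3,7], [4,6], [4,7], [5,6], [5,7], [6,7]
  2-simplices (12): [1,2,4], [1,2,5], [1,3,4], [1,3,6], [1,5,6], [2,3,5], [2,3,6], [2,4,6], [3,4,7], [3,5,7], [4,6,7], [5,6,7]

giving chain groups C_0 ≅ Z^7, C_1 ≅ Z^18, C_2 ≅ Z^12.

The boundary map ∂_1: C_1 → C_0 is given by ∂[p,q] = [q] − [p]. For instance
  ∂[1,5] = [5] − [1].
The 7×18 boundary matrix has rank 6 and Smith normal form diag(1,1,1,1,1,1).

The boundary map ∂_2: C_2 → C_1 acts by ∂[p,q,r] = [q,r] − [p,r] + [p,q]. For instance
  ∂[1,3,4] = [3,4] − [1,4] + [1,3],
  ∂[1,2,5] = [2,5] − [1,5] + [1,2].
The 18×12 boundary matrix has rank 12 and Smith normal form diag(1,1,1,1,1,1,1,1,1,1,1,2).

Now H_k = ker ∂_k / im ∂_{k+1}, so:

  H_1: rank ker ∂_1 − rank ∂_2 = (18 − 6) − 12 = 0, and ∂_2 has invariant factor 2 > 1, so H_1 = Z/2Z.

(K is a triangulation of the real projective plane RP^2.)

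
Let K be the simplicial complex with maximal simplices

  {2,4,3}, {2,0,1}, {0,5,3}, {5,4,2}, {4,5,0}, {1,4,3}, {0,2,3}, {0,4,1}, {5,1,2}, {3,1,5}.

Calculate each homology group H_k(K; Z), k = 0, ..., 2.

Order the vertices as 0 < 1 < 2 < 3 < 4 < 5. Listing each simplex with vertices in this order, K has dimension 2 with simplices:

  0-simplices (6): [0], [1], [2], [3], [4], [5]
  1-simplices (15): [0,1], [0,2], [0,3], [0,4], [0,5], [1,2], [1,3], [1,4], [1,5], [2,3], [2,4], [2,5], [3,4], [3,5], [4,5]
  2-simplices (10): [0,1,2], [0,1,4], [0,2,3], [0,3,5], [0,4,5], [1,2,5], [1,3,4], [1,3,5], [2,3,4], [2,4,5]

so the chain groups are C_0 ≅ Z^6, C_1 ≅ Z^15, C_2 ≅ Z^10.

Boundary ∂_1: C_1 → C_0 is given by ∂[p,q] = [q] − [p]. For instance
  ∂[4,5] = [5] − [4].
The 6×15 boundary matrix has rank 5 and Smith normal form diag(1,1,1,1,1).

Boundary ∂_2: C_2 → C_1 maps a triangle to the signed sum of its edges. For instance
  ∂[2,4,5] = [4,5] − [2,5] + [2,4],
  ∂[0,4,5] = [4,5] − [0,5] + [0,4].
The resulting 15×10 matrix has rank 10, and its Smith normal form has invariant factors (1,1,1,1,1,1,1,1,1,2).

Reading off H_k = ker ∂_k / im ∂_{k+1}:

  H_0: rank C_0 − rank ∂_1 = 6 − 5 = 1, and the invariant factors of ∂_1 are all 1, so H_0 ≅ Z.
  H_1: rank ker ∂_1 − rank ∂_2 = (15 − 5) − 10 = 0, and ∂_2 has invariant factor 2 > 1, so H_1 ≅ Z/2.
  H_2: rank ker ∂_2 − rank ∂_3 = (10 − 10) − 0 = 0, and there is no ∂_3, so H_2 ≅ 0.

(K is a triangulation of the real projective plane RP^2.)

H_0 = Z,  H_1 = Z/2,  H_2 = 0.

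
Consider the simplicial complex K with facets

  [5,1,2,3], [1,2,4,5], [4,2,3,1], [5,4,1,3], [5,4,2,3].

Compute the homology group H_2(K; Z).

Take the total order 1 < 2 < 3 < 4 < 5 on the vertex set. Then K (dimension 3) consists of the simplices:

  0-simplices (5): [1], [2], [3], [4], [5]
  1-simplices (10): [1,2], [1,3], [1,4], [1,5], [2,3], [2,4], [2,5], [3,4], [3,5], [4,5]
  2-simplices (10): [1,2,3], [1,2,4], [1,2,5], [1,3,4], [1,3,5], [1,4,5], [2,3,4], [2,3,5], [2,4,5], [3,4,5]
  3-simplices (5): [1,2,3,4], [1,2,3,5], [1,2,4,5], [1,3,4,5], [2,3,4,5]

so the chain groups are C_0 ≅ Z^5, C_1 ≅ Z^10, C_2 ≅ Z^10, C_3 ≅ Z^5.

Boundary ∂_1: C_1 → C_0 is given by ∂[p,q] = [q] − [p]. For instance
  ∂[2,5] = [5] − [2].
As a 5×10 matrix over Z this has rank 4, with invariant factors (1,1,1,1).

The boundary map ∂_2: C_2 → C_1 acts by ∂[p,q,r] = [q,r] − [p,r] + [p,q]. For instance
  ∂[2,3,5] = [3,5] − [2,5] + [2,3],
  ∂[1,4,5] = [4,5] − [1,5] + [1,4].
As a 10×10 matrix over Z this has rank 6, with invariant factors (1,1,1,1,1,1).

∂_3: C_3 → C_2 sends each 3-simplex σ to the alternating sum Σ_i (−1)^i (σ with its i-th vertex removed). For instance
  ∂[1,2,3,4] = [2,3,4] − [1,3,4] + [1,2,4] − [1,2,3],
  ∂[1,2,3,5] = [2,3,5] − [1,3,5] + [1,2,5] − [1,2,3].
The resulting 10×5 matrix has rank 4, and its Smith normal form has invariant factors (1,1,1,1).

Now H_k = ker ∂_k / im ∂_{k+1}, so:

  H_2: rank ker ∂_2 − rank ∂_3 = (10 − 6) − 4 = 0, and the invariant factors of ∂_3 are all 1, so H_2 ≅ 0.

(K is a triangulation of the 3-sphere S^3.)

H_2 ≅ 0.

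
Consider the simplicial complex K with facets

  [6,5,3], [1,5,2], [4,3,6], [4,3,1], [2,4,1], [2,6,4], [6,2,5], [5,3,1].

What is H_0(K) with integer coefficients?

H_0 = Z.

Take the total order 1 < 2 < 3 < 4 < 5 < 6 on the vertex set. Then K (dimension 2) consists of the simplices:

  0-simplices (6): [1], [2], [3], [4], [5], [6]
  1-simplices (12): [1,2], [1,3], [1,4], [1,5], [2,4], [2,5], [2,6], [3,4], [3,5], [3,6], [4,6], [5,6]
  2-simplices (8): [1,2,4], [1,2,5], [1,3,4], [1,3,5], [2,4,6], [2,5,6], [3,4,6], [3,5,6]

so the chain groups are C_0 ≅ Z^6, C_1 ≅ Z^12, C_2 ≅ Z^8.

The boundary map ∂_1: C_1 → C_0 is given by ∂[p,q] = [q] − [p].
As a 6×12 matrix over Z this has rank 5, with invariant factors (1,1,1,1,1).

The boundary map ∂_2: C_2 → C_1 acts by ∂[p,q,r] = [q,r] − [p,r] + [p,q]. For instance
  ∂[1,3,4] = [3,4] − [1,4] + [1,3],
  ∂[2,5,6] = [5,6] − [2,6] + [2,5].
The 12×8 boundary matrix has rank 7 and Smith normal form diag(1,1,1,1,1,1,1).

From H_k ≅ ker(∂_k) / im(∂_{k+1}) we obtain:

  H_0: rank C_0 − rank ∂_1 = 6 − 5 = 1, and the invariant factors of ∂_1 are all 1, so H_0 = Z.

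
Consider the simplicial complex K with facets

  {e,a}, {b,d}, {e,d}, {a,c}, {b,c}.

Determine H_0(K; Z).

H_0 = Z.

Order the vertices as a < b < c < d < e. Listing each simplex with vertices in this order, K has dimension 1 with simplices:

  0-simplices (5): a, b, c, d, e
  1-simplices (5): ac, ae, bc, bd, de

giving chain groups C_0 ≅ Z^5, C_1 ≅ Z^5.

The boundary map ∂_1: C_1 → C_0 is given by ∂[p,q] = [q] − [p].
The 5×5 boundary matrix has rank 4 and Smith normal form diag(1,1,1,1).

Computing H_k = (kernel of ∂_k) / (image of ∂_{k+1}):

  H_0: rank C_0 − rank ∂_1 = 5 − 4 = 1, and the invariant factors of ∂_1 are all 1, so H_0 = Z.

(K is a triangulation of the circle S^1.)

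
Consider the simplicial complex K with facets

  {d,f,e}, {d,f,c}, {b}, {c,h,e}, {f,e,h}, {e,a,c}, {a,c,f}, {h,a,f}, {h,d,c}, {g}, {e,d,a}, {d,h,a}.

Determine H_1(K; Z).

H_1 = Z/2.

Order the vertices as a < b < c < d < e < f < g < h. Listing each simplex with vertices in this order, K has dimension 2 with simplices:

  0-simplices (8): a, b, c, d, e, f, g, h
  1-simplices (15): ac, ad, ae, af, ah, cd, ce, cf, ch, de, df, dh, ef, eh, fh
  2-simplices (10): ace, acf, ade, adh, afh, cdf, cdh, ceh, def, efh

Hence C_0 ≅ Z^8, C_1 ≅ Z^15, C_2 ≅ Z^10.

Boundary ∂_1: C_1 → C_0 is given by ∂[p,q] = [q] − [p].
This gives a 8×15 integer matrix of rank 5; reducing to Smith normal form yields diagonal entries (1,1,1,1,1).

Boundary ∂_2: C_2 → C_1 acts by ∂[p,q,r] = [q,r] − [p,r] + [p,q]. For instance
  ∂ceh = eh − ch + ce,
  ∂def = ef − df + de.
The 15×10 boundary matrix has rank 10 and Smith normal form diag(1,1,1,1,1,1,1,1,1,2).

Now H_k = ker ∂_k / im ∂_{k+1}, so:

  H_1: rank ker ∂_1 − rank ∂_2 = (15 − 5) − 10 = 0, and ∂_2 has invariant factor 2 > 1, so H_1 ≅ Z/2.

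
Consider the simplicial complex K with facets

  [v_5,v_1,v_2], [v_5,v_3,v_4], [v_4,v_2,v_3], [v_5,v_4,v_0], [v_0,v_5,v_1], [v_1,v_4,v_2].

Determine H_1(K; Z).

Order the vertices as v_0 < v_1 < v_2 < v_3 < v_4 < v_5. Listing each simplex with vertices in this order, K has dimension 2 with simplices:

  0-simplices (6): [v_0], [v_1], [v_2], [v_3], [v_4], [v_5]
  1-simplices (12): [v_0,v_1], [v_0,v_4], [v_0,v_5], [v_1,v_2], [v_1,v_4], [v_1,v_5], [v_2,v_3], [v_2,v_4], [v_2,v_5], [v_3,v_4], [v_3,v_5], [v_4,v_5]
  2-simplices (6): [v_0,v_1,v_5], [v_0,v_4,v_5], [v_1,v_2,v_4], [v_1,v_2,v_5], [v_2,v_3,v_4], [v_3,v_4,v_5]

Hence C_0 ≅ Z^6, C_1 ≅ Z^12, C_2 ≅ Z^6.

Boundary ∂_1: C_1 → C_0 is given by ∂[p,q] = [q] − [p].
The resulting 6×12 matrix has rank 5, and its Smith normal form has invariant factors (1,1,1,1,1).

∂_2: C_2 → C_1 acts by ∂[p,q,r] = [q,r] − [p,r] + [p,q]. For instance
  ∂[v_2,v_3,v_4] = [v_3,v_4] − [v_2,v_4] + [v_2,v_3],
  ∂[v_0,v_4,v_5] = [v_4,v_5] − [v_0,v_5] + [v_0,v_4].
The 12×6 boundary matrix has rank 6 and Smith normal form diag(1,1,1,1,1,1).

Computing H_k = (kernel of ∂_k) / (image of ∂_{k+1}):

  H_1: rank ker ∂_1 − rank ∂_2 = (12 − 5) − 6 = 1, and the invariant factors of ∂_2 are all 1, so H_1 = Z.

H_1 = Z.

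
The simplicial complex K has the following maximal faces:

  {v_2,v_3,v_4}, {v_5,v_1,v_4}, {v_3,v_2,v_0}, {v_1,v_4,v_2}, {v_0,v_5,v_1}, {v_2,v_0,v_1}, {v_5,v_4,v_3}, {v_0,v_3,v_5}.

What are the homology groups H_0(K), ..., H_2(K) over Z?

H_0 ≅ Z,  H_1 = 0,  H_2 ≅ Z.

Order the vertices as v_0 < v_1 < v_2 < v_3 < v_4 < v_5. Listing each simplex with vertices in this order, K has dimension 2 with simplices:

  0-simplices (6): [v_0], [v_1], [v_2], [v_3], [v_4], [v_5]
  1-simplices (12): [v_0,v_1], [v_0,v_2], [v_0,v_3], [v_0,v_5], [v_1,v_2], [v_1,v_4], [v_1,v_5], [v_2,v_3], [v_2,v_4], [v_3,v_4], [v_3,v_5], [v_4,v_5]
  2-simplices (8): [v_0,v_1,v_2], [v_0,v_1,v_5], [v_0,v_2,v_3], [v_0,v_3,v_5], [v_1,v_2,v_4], [v_1,v_4,v_5], [v_2,v_3,v_4], [v_3,v_4,v_5]

Hence C_0 ≅ Z^6, C_1 ≅ Z^12, C_2 ≅ Z^8.

Boundary ∂_1: C_1 → C_0 sends each edge [p,q] (with p < q) to q − p. For instance
  ∂[v_4,v_5] = [v_5] − [v_4].
The resulting 6×12 matrix has rank 5, and its Smith normal form has invariant factors (1,1,1,1,1).

Boundary ∂_2: C_2 → C_1 maps a triangle to the signed sum of its edges. For instance
  ∂[v_1,v_4,v_5] = [v_4,v_5] − [v_1,v_5] + [v_1,v_4],
  ∂[v_0,v_3,v_5] = [v_3,v_5] − [v_0,v_5] + [v_0,v_3].
The 12×8 boundary matrix has rank 7 and Smith normal form diag(1,1,1,1,1,1,1).

Now H_k = ker ∂_k / im ∂_{k+1}, so:

  H_0: rank C_0 − rank ∂_1 = 6 − 5 = 1, and the invariant factors of ∂_1 are all 1, so H_0 = Z.
  H_1: rank ker ∂_1 − rank ∂_2 = (12 − 5) − 7 = 0, and the invariant factors of ∂_2 are all 1, so H_1 = 0.
  H_2: rank ker ∂_2 − rank ∂_3 = (8 − 7) − 0 = 1, and there is no ∂_3, so H_2 = Z.

As a check, the Euler characteristic is 6 − 12 + 8 = 2, which agrees with 1 − 0 + 1 = 2.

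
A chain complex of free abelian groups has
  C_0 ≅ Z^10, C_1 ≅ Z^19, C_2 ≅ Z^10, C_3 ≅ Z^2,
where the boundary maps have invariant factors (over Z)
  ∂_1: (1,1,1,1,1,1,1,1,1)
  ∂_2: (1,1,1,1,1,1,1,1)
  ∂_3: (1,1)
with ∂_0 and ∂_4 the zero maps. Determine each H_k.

H_0: b_0 = 10 − 0 − 9 = 1; torsion from ∂_1 factors > 1: none. So H_0 = Z.
H_1: b_1 = 19 − 9 − 8 = 2; torsion from ∂_2 factors > 1: none. So H_1 = Z^2.
H_2: b_2 = 10 − 8 − 2 = 0; torsion from ∂_3 factors > 1: none. So H_2 = 0.
H_3: b_3 = 2 − 2 − 0 = 0; torsion from ∂_4 factors > 1: none. So H_3 = 0.

H_0 = Z,  H_1 = Z^2,  H_2 = 0,  H_3 = 0.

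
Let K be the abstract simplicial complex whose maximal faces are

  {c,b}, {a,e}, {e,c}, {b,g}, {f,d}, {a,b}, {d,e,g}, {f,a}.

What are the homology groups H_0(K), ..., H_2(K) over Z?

H_0 ≅ Z,  H_1 ≅ Z^3,  H_2 = 0.

Order the vertices as a < b < c < d < e < f < g. Listing each simplex with vertices in this order, K has dimension 2 with simplices:

  0-simplices (7): a, b, c, d, e, f, g
  1-simplices (10): ab, ae, af, bc, bg, ce, de, df, dg, eg
  2-simplices (1): deg

giving chain groups C_0 ≅ Z^7, C_1 ≅ Z^10, C_2 ≅ Z^1.

Boundary ∂_1: C_1 → C_0 is given by ∂[p,q] = [q] − [p]. For instance
  ∂ce = e − c.
The 7×10 boundary matrix has rank 6 and Smith normal form diag(1,1,1,1,1,1).

∂_2: C_2 → C_1 sends each 2-simplex [p,q,r] to [q,r] − [p,r] + [p,q]. For instance
  ∂deg = eg − dg + de.
This gives a 10×1 integer matrix of rank 1; reducing to Smith normal form yields diagonal entries (1).

Computing H_k = (kernel of ∂_k) / (image of ∂_{k+1}):

  H_0: rank C_0 − rank ∂_1 = 7 − 6 = 1, and the invariant factors of ∂_1 are all 1, so H_0 ≅ Z.
  H_1: rank ker ∂_1 − rank ∂_2 = (10 − 6) − 1 = 3, and the invariant factors of ∂_2 are all 1, so H_1 ≅ Z^3.
  H_2: rank ker ∂_2 − rank ∂_3 = (1 − 1) − 0 = 0, and there is no ∂_3, so H_2 ≅ 0.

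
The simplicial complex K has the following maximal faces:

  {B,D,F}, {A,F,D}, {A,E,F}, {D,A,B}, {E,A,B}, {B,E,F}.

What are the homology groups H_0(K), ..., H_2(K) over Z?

H_0 = Z,  H_1 = 0,  H_2 = Z.

Fix the vertex order A < B < D < E < F and write every simplex with vertices in increasing order. Then dim K = 2 and the simplices of K are:

  0-simplices (5): A, B, D, E, F
  1-simplices (9): AB, AD, AE, AF, BD, BE, BF, DF, EF
  2-simplices (6): ABD, ABE, ADF, AEF, BDF, BEF

giving chain groups C_0 ≅ Z^5, C_1 ≅ Z^9, C_2 ≅ Z^6.

The boundary map ∂_1: C_1 → C_0 is given by ∂[p,q] = [q] − [p]. For instance
  ∂AD = D − A.
The resulting 5×9 matrix has rank 4, and its Smith normal form has invariant factors (1,1,1,1).

The boundary map ∂_2: C_2 → C_1 acts by ∂[p,q,r] = [q,r] − [p,r] + [p,q]. For instance
  ∂ABE = BE − AE + AB,
  ∂AEF = EF − AF + AE.
The 9×6 boundary matrix has rank 5 and Smith normal form diag(1,1,1,1,1).

Computing H_k = (kernel of ∂_k) / (image of ∂_{k+1}):

  H_0: rank C_0 − rank ∂_1 = 5 − 4 = 1, and the invariant factors of ∂_1 are all 1, so H_0 = Z.
  H_1: rank ker ∂_1 − rank ∂_2 = (9 − 4) − 5 = 0, and the invariant factors of ∂_2 are all 1, so H_1 = 0.
  H_2: rank ker ∂_2 − rank ∂_3 = (6 − 5) − 0 = 1, and there is no ∂_3, so H_2 = Z.

As a check, the Euler characteristic is 5 − 9 + 6 = 2, which agrees with 1 − 0 + 1 = 2.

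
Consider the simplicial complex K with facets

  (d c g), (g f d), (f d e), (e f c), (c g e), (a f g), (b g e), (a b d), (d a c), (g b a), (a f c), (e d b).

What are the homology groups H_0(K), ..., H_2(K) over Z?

Fix the vertex order a < b < c < d < e < f < g and write every simplex with vertices in increasing order. Then dim K = 2 and the simplices of K are:

  0-simplices (7): a, b, c, d, e, f, g
  1-simplices (18): ab, ac, ad, af, ag, bd, be, bg, cd, ce, cf, cg, de, df, dg, ef, eg, fg
  2-simplices (12): abd, abg, acd, acf, afg, bde, beg, cdg, cef, ceg, def, dfg

so the chain groups are C_0 ≅ Z^7, C_1 ≅ Z^18, C_2 ≅ Z^12.

Boundary ∂_1: C_1 → C_0 sends each edge [p,q] (with p < q) to q − p.
As a 7×18 matrix over Z this has rank 6, with invariant factors (1,1,1,1,1,1).

Boundary ∂_2: C_2 → C_1 maps a triangle to the signed sum of its edges. For instance
  ∂cdg = dg − cg + cd,
  ∂dfg = fg − dg + df.
As a 18×12 matrix over Z this has rank 12, with invariant factors (1,1,1,1,1,1,1,1,1,1,1,2).

Now H_k = ker ∂_k / im ∂_{k+1}, so:

  H_0: rank C_0 − rank ∂_1 = 7 − 6 = 1, and the invariant factors of ∂_1 are all 1, so H_0 = Z.
  H_1: rank ker ∂_1 − rank ∂_2 = (18 − 6) − 12 = 0, and ∂_2 has invariant factor 2 > 1, so H_1 = Z/2Z.
  H_2: rank ker ∂_2 − rank ∂_3 = (12 − 12) − 0 = 0, and there is no ∂_3, so H_2 = 0.

As a check, the Euler characteristic is 7 − 18 + 12 = 1, which agrees with 1 − 0 + 0 = 1.
(K is a triangulation of the real projective plane RP^2.)

H_0 = Z,  H_1 = Z/2Z,  H_2 = 0.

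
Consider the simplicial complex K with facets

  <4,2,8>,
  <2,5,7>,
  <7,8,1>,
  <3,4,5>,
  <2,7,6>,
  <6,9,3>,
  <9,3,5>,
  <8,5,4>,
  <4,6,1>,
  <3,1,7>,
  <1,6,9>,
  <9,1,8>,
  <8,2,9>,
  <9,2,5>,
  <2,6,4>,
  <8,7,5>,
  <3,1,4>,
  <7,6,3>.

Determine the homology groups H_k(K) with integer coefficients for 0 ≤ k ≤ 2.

Fix the vertex order 1 < 2 < 3 < 4 < 5 < 6 < 7 < 8 < 9 and write every simplex with vertices in increasing order. Then dim K = 2 and the simplices of K are:

  0-simplices (9): [1], [2], [3], [4], [5], [6], [7], [8], [9]
  1-simplices (27): (27 of them)
  2-simplices (18): [1,3,4], [1,3,7], [1,4,6], [1,6,9], [1,7,8], [1,8,9], [2,4,6], [2,4,8], [2,5,7], [2,5,9], [2,6,7], [2,8,9], [3,4,5], [3,5,9], [3,6,7], [3,6,9], [4,5,8], [5,7,8]

so the chain groups are C_0 ≅ Z^9, C_1 ≅ Z^27, C_2 ≅ Z^18.

The boundary map ∂_1: C_1 → C_0 sends each edge [p,q] (with p < q) to q − p. For instance
  ∂[2,6] = [6] − [2].
As a 9×27 matrix over Z this has rank 8, with invariant factors (1,1,1,1,1,1,1,1).

∂_2: C_2 → C_1 acts by ∂[p,q,r] = [q,r] − [p,r] + [p,q]. For instance
  ∂[1,8,9] = [8,9] − [1,9] + [1,8],
  ∂[3,5,9] = [5,9] − [3,9] + [3,5].
As a 27×18 matrix over Z this has rank 18, with invariant factors (1,1,1,1,1,1,1,1,1,1,1,1,1,1,1,1,1,2).

Reading off H_k = ker ∂_k / im ∂_{k+1}:

  H_0: rank C_0 − rank ∂_1 = 9 − 8 = 1, and the invariant factors of ∂_1 are all 1, so H_0 = Z.
  H_1: rank ker ∂_1 − rank ∂_2 = (27 − 8) − 18 = 1, and ∂_2 has invariant factor 2 > 1, so H_1 = Z ⊕ Z/2.
  H_2: rank ker ∂_2 − rank ∂_3 = (18 − 18) − 0 = 0, and there is no ∂_3, so H_2 = 0.

H_0 = Z,  H_1 = Z ⊕ Z/2,  H_2 = 0.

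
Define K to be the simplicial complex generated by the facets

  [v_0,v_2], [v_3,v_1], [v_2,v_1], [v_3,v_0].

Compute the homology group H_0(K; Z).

H_0 = Z.

Order the vertices as v_0 < v_1 < v_2 < v_3. Listing each simplex with vertices in this order, K has dimension 1 with simplices:

  0-simplices (4): [v_0], [v_1], [v_2], [v_3]
  1-simplices (4): [v_0,v_2], [v_0,v_3], [v_1,v_2], [v_1,v_3]

giving chain groups C_0 ≅ Z^4, C_1 ≅ Z^4.

∂_1: C_1 → C_0 maps an edge to its endpoints' difference, ∂[p,q] = q − p. For instance
  ∂[v_0,v_2] = [v_2] − [v_0].
This gives a 4×4 integer matrix of rank 3; reducing to Smith normal form yields diagonal entries (1,1,1).

Now H_k = ker ∂_k / im ∂_{k+1}, so:

  H_0: rank C_0 − rank ∂_1 = 4 − 3 = 1, and the invariant factors of ∂_1 are all 1, so H_0 = Z.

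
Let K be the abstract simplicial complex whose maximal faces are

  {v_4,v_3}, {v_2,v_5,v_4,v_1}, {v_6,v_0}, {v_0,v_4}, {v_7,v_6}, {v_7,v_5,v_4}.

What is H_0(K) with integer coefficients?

Take the total order v_0 < v_1 < v_2 < v_3 < v_4 < v_5 < v_6 < v_7 on the vertex set. Then K (dimension 3) consists of the simplices:

  0-simplices (8): [v_0], [v_1], [v_2], [v_3], [v_4], [v_5], [v_6], [v_7]
  1-simplices (12): [v_0,v_4], [v_0,v_6], [v_1,v_2], [v_1,v_4], [v_1,v_5], [v_2,v_4], [v_2,v_5], [v_3,v_4], [v_4,v_5], [v_4,v_7], [v_5,v_7], [v_6,v_7]
  2-simplices (5): [v_1,v_2,v_4], [v_1,v_2,v_5], [v_1,v_4,v_5], [v_2,v_4,v_5], [v_4,v_5,v_7]
  3-simplices (1): [v_1,v_2,v_4,v_5]

giving chain groups C_0 ≅ Z^8, C_1 ≅ Z^12, C_2 ≅ Z^5, C_3 ≅ Z^1.

Boundary ∂_1: C_1 → C_0 sends each edge [p,q] (with p < q) to q − p. For instance
  ∂[v_2,v_5] = [v_5] − [v_2].
The 8×12 boundary matrix has rank 7 and Smith normal form diag(1,1,1,1,1,1,1).

The boundary map ∂_2: C_2 → C_1 maps a triangle to the signed sum of its edges. For instance
  ∂[v_1,v_2,v_4] = [v_2,v_4] − [v_1,v_4] + [v_1,v_2],
  ∂[v_1,v_2,v_5] = [v_2,v_5] − [v_1,v_5] + [v_1,v_2].
The resulting 12×5 matrix has rank 4, and its Smith normal form has invariant factors (1,1,1,1).

The boundary map ∂_3: C_3 → C_2 sends each 3-simplex σ to the alternating sum Σ_i (−1)^i (σ with its i-th vertex removed). For instance
  ∂[v_1,v_2,v_4,v_5] = [v_2,v_4,v_5] − [v_1,v_4,v_5] + [v_1,v_2,v_5] − [v_1,v_2,v_4].
The resulting 5×1 matrix has rank 1, and its Smith normal form has invariant factors (1).

Reading off H_k = ker ∂_k / im ∂_{k+1}:

  H_0: rank C_0 − rank ∂_1 = 8 − 7 = 1, and the invariant factors of ∂_1 are all 1, so H_0 ≅ Z.

H_0 = Z.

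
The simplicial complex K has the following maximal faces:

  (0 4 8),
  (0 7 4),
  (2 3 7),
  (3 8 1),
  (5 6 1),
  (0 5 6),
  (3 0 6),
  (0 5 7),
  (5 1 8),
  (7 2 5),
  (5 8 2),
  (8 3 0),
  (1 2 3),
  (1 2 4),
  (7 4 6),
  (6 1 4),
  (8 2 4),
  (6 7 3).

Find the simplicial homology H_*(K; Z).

H_0 = Z,  H_1 = Z ⊕ Z/2,  H_2 = 0.

Fix the vertex order 0 < 1 < 2 < 3 < 4 < 5 < 6 < 7 < 8 and write every simplex with vertices in increasing order. Then dim K = 2 and the simplices of K are:

  0-simplices (9): [0], [1], [2], [3], [4], [5], [6], [7], [8]
  1-simplices (27): (27 of them)
  2-simplices (18): [0,3,6], [0,3,8], [0,4,7], [0,4,8], [0,5,6], [0,5,7], [1,2,3], [1,2,4], [1,3,8], [1,4,6], [1,5,6], [1,5,8], [2,3,7], [2,4,8], [2,5,7], [2,5,8], [3,6,7], [4,6,7]

giving chain groups C_0 ≅ Z^9, C_1 ≅ Z^27, C_2 ≅ Z^18.

∂_1: C_1 → C_0 sends each edge [p,q] (with p < q) to q − p.
The 9×27 boundary matrix has rank 8 and Smith normal form diag(1,1,1,1,1,1,1,1).

∂_2: C_2 → C_1 acts by ∂[p,q,r] = [q,r] − [p,r] + [p,q]. For instance
  ∂[1,4,6] = [4,6] − [1,6] + [1,4],
  ∂[1,2,4] = [2,4] − [1,4] + [1,2].
This gives a 27×18 integer matrix of rank 18; reducing to Smith normal form yields diagonal entries (1,1,1,1,1,1,1,1,1,1,1,1,1,1,1,1,1,2).

Reading off H_k = ker ∂_k / im ∂_{k+1}:

  H_0: rank C_0 − rank ∂_1 = 9 − 8 = 1, and the invariant factors of ∂_1 are all 1, so H_0 ≅ Z.
  H_1: rank ker ∂_1 − rank ∂_2 = (27 − 8) − 18 = 1, and ∂_2 has invariant factor 2 > 1, so H_1 ≅ Z ⊕ Z/2.
  H_2: rank ker ∂_2 − rank ∂_3 = (18 − 18) − 0 = 0, and there is no ∂_3, so H_2 ≅ 0.

As a check, the Euler characteristic is 9 − 27 + 18 = 0, which agrees with 1 − 1 + 0 = 0.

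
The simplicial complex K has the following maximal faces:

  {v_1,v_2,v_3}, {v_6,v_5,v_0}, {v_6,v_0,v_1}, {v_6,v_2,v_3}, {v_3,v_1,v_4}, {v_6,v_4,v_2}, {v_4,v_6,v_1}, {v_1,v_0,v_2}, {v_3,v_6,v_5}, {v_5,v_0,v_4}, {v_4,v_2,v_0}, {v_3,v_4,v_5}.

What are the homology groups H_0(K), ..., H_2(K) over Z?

H_0 ≅ Z,  H_1 ≅ Z/2Z,  H_2 = 0.

Order the vertices as v_0 < v_1 < v_2 < v_3 < v_4 < v_5 < v_6. Listing each simplex with vertices in this order, K has dimension 2 with simplices:

  0-simplices (7): [v_0], [v_1], [v_2], [v_3], [v_4], [v_5], [v_6]
  1-simplices (18): (18 of them)
  2-simplices (12): (12 of them)

giving chain groups C_0 ≅ Z^7, C_1 ≅ Z^18, C_2 ≅ Z^12.

∂_1: C_1 → C_0 sends each edge [p,q] (with p < q) to q − p.
As a 7×18 matrix over Z this has rank 6, with invariant factors (1,1,1,1,1,1).

Boundary ∂_2: C_2 → C_1 acts by ∂[p,q,r] = [q,r] − [p,r] + [p,q]. For instance
  ∂[v_0,v_1,v_2] = [v_1,v_2] − [v_0,v_2] + [v_0,v_1],
  ∂[v_1,v_3,v_4] = [v_3,v_4] − [v_1,v_4] + [v_1,v_3].
The 18×12 boundary matrix has rank 12 and Smith normal form diag(1,1,1,1,1,1,1,1,1,1,1,2).

Reading off H_k = ker ∂_k / im ∂_{k+1}:

  H_0: rank C_0 − rank ∂_1 = 7 − 6 = 1, and the invariant factors of ∂_1 are all 1, so H_0 = Z.
  H_1: rank ker ∂_1 − rank ∂_2 = (18 − 6) − 12 = 0, and ∂_2 has invariant factor 2 > 1, so H_1 = Z/2Z.
  H_2: rank ker ∂_2 − rank ∂_3 = (12 − 12) − 0 = 0, and there is no ∂_3, so H_2 = 0.

As a check, the Euler characteristic is 7 − 18 + 12 = 1, which agrees with 1 − 0 + 0 = 1.
(K is a triangulation of the real projective plane RP^2.)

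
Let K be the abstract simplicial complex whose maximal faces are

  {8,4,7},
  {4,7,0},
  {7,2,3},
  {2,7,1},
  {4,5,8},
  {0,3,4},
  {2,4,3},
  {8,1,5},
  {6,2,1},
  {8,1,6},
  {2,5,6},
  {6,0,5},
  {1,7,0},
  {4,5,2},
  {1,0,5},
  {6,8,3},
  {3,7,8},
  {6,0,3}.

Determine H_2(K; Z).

H_2 = 0.

K has 9 vertices, 27 edges, 18 triangles.
rank ∂_2 = 18, rank ∂_3 = 0 ⇒ b_2 = 18 − 18 − 0 = 0. So H_2 = 0.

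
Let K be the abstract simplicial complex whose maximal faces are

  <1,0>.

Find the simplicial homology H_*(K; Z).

Fix the vertex order 0 < 1 and write every simplex with vertices in increasing order. Then dim K = 1 and the simplices of K are:

  0-simplices (2): [0], [1]
  1-simplices (1): [0,1]

so the chain groups are C_0 ≅ Z^2, C_1 ≅ Z^1.

The boundary map ∂_1: C_1 → C_0 maps an edge to its endpoints' difference, ∂[p,q] = q − p.
The resulting 2×1 matrix has rank 1, and its Smith normal form has invariant factors (1).

From H_k ≅ ker(∂_k) / im(∂_{k+1}) we obtain:

  H_0: rank C_0 − rank ∂_1 = 2 − 1 = 1, and the invariant factors of ∂_1 are all 1, so H_0 = Z.
  H_1: rank ker ∂_1 − rank ∂_2 = (1 − 1) − 0 = 0, and there is no ∂_2, so H_1 = 0.

H_0 = Z,  H_1 = 0.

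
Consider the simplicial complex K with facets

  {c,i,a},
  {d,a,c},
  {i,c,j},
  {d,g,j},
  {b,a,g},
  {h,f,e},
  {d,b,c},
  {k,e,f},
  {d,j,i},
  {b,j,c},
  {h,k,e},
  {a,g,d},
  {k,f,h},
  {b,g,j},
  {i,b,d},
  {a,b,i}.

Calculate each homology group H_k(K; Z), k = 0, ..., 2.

H_0 ≅ Z^2,  H_1 ≅ Z/2,  H_2 ≅ Z.

Order the vertices as a < b < c < d < e < f < g < h < i < j < k. Listing each simplex with vertices in this order, K has dimension 2 with simplices:

  0-simplices (11): a, b, c, d, e, f, g, h, i, j, k
  1-simplices (24): ab, ac, ad, ag, ai, bc, bd, bg, bi, bj, cd, ci, cj, dg, di, dj, ef, eh, ek, fh, fk, gj, hk, ij
  2-simplices (16): abg, abi, acd, aci, adg, bcd, bcj, bdi, bgj, cij, dgj, dij, efh, efk, ehk, fhk

so the chain groups are C_0 ≅ Z^11, C_1 ≅ Z^24, C_2 ≅ Z^16.

Boundary ∂_1: C_1 → C_0 maps an edge to its endpoints' difference, ∂[p,q] = q − p.
The resulting 11×24 matrix has rank 9, and its Smith normal form has invariant factors (1,1,1,1,1,1,1,1,1).

The boundary map ∂_2: C_2 → C_1 acts by ∂[p,q,r] = [q,r] − [p,r] + [p,q]. For instance
  ∂acd = cd − ad + ac,
  ∂dij = ij − dj + di.
The 24×16 boundary matrix has rank 15 and Smith normal form diag(1,1,1,1,1,1,1,1,1,1,1,1,1,1,2).

Computing H_k = (kernel of ∂_k) / (image of ∂_{k+1}):

  H_0: rank C_0 − rank ∂_1 = 11 − 9 = 2, and the invariant factors of ∂_1 are all 1, so H_0 ≅ Z^2.
  H_1: rank ker ∂_1 − rank ∂_2 = (24 − 9) − 15 = 0, and ∂_2 has invariant factor 2 > 1, so H_1 ≅ Z/2.
  H_2: rank ker ∂_2 − rank ∂_3 = (16 − 15) − 0 = 1, and there is no ∂_3, so H_2 ≅ Z.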